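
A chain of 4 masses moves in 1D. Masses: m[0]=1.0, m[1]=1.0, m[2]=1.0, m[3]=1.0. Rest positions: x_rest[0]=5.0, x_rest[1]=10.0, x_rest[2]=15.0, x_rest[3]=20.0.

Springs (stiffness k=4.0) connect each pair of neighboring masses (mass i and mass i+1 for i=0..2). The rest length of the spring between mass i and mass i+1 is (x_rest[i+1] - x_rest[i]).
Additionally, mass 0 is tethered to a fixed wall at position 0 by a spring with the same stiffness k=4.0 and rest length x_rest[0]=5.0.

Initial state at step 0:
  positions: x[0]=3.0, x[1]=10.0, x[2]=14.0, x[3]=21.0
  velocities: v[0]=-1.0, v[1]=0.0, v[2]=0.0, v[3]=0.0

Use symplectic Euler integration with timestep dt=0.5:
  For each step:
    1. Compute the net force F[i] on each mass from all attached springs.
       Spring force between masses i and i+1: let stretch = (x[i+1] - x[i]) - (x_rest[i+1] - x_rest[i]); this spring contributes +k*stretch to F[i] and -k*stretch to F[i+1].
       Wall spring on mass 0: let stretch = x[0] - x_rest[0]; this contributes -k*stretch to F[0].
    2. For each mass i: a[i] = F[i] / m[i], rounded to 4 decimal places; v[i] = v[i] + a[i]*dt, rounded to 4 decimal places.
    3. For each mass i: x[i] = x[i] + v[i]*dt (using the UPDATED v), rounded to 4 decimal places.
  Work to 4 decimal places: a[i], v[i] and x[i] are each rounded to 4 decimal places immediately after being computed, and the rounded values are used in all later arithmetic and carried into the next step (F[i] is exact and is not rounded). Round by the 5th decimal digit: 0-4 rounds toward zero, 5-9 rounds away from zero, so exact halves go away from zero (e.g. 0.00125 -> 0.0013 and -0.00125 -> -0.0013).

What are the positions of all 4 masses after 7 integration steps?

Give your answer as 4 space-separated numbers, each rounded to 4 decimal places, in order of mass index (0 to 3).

Step 0: x=[3.0000 10.0000 14.0000 21.0000] v=[-1.0000 0.0000 0.0000 0.0000]
Step 1: x=[6.5000 7.0000 17.0000 19.0000] v=[7.0000 -6.0000 6.0000 -4.0000]
Step 2: x=[4.0000 13.5000 12.0000 20.0000] v=[-5.0000 13.0000 -10.0000 2.0000]
Step 3: x=[7.0000 9.0000 16.5000 18.0000] v=[6.0000 -9.0000 9.0000 -4.0000]
Step 4: x=[5.0000 10.0000 15.0000 19.5000] v=[-4.0000 2.0000 -3.0000 3.0000]
Step 5: x=[3.0000 11.0000 13.0000 21.5000] v=[-4.0000 2.0000 -4.0000 4.0000]
Step 6: x=[6.0000 6.0000 17.5000 20.0000] v=[6.0000 -10.0000 9.0000 -3.0000]
Step 7: x=[3.0000 12.5000 13.0000 21.0000] v=[-6.0000 13.0000 -9.0000 2.0000]

Answer: 3.0000 12.5000 13.0000 21.0000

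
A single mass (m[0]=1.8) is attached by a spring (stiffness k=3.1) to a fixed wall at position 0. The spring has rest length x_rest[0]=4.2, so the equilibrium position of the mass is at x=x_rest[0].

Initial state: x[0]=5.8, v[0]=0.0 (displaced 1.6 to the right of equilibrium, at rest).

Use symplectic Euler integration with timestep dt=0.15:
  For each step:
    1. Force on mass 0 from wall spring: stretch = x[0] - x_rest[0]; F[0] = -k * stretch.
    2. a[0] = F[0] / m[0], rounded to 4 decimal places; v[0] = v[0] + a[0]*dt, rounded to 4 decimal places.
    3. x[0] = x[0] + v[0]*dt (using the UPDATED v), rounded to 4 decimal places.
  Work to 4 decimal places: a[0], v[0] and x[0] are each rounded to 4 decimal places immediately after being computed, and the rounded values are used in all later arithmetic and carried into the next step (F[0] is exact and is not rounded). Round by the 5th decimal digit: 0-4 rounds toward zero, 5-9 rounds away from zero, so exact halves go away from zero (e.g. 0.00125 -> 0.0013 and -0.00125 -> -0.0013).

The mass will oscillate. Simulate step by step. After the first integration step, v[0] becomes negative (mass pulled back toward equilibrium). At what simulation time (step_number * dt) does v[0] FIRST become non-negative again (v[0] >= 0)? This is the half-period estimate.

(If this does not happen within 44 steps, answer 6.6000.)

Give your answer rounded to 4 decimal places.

Step 0: x=[5.8000] v=[0.0000]
Step 1: x=[5.7380] v=[-0.4133]
Step 2: x=[5.6164] v=[-0.8106]
Step 3: x=[5.4399] v=[-1.1765]
Step 4: x=[5.2154] v=[-1.4968]
Step 5: x=[4.9515] v=[-1.7591]
Step 6: x=[4.6585] v=[-1.9532]
Step 7: x=[4.3478] v=[-2.0716]
Step 8: x=[4.0313] v=[-2.1098]
Step 9: x=[3.7214] v=[-2.0662]
Step 10: x=[3.4300] v=[-1.9426]
Step 11: x=[3.1684] v=[-1.7437]
Step 12: x=[2.9468] v=[-1.4772]
Step 13: x=[2.7738] v=[-1.1535]
Step 14: x=[2.6560] v=[-0.7851]
Step 15: x=[2.5981] v=[-0.3862]
Step 16: x=[2.6022] v=[0.0276]
First v>=0 after going negative at step 16, time=2.4000

Answer: 2.4000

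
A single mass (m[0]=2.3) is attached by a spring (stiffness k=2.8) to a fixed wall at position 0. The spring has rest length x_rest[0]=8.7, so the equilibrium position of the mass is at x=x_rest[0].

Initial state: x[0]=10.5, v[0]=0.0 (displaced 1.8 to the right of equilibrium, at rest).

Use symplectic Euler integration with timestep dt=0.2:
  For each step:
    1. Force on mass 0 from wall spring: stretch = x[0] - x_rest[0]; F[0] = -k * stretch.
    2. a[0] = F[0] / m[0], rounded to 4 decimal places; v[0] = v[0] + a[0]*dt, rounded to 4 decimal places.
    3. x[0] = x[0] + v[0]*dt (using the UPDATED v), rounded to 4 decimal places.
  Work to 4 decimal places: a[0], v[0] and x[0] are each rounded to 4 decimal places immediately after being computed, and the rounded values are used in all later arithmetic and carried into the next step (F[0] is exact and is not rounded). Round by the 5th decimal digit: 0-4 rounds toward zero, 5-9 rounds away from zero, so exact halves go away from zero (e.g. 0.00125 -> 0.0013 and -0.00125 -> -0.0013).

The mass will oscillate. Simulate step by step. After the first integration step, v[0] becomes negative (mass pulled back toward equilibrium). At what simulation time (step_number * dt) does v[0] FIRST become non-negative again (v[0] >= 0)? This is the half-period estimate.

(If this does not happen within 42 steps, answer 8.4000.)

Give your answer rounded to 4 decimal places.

Step 0: x=[10.5000] v=[0.0000]
Step 1: x=[10.4123] v=[-0.4383]
Step 2: x=[10.2413] v=[-0.8552]
Step 3: x=[9.9952] v=[-1.2305]
Step 4: x=[9.6860] v=[-1.5459]
Step 5: x=[9.3288] v=[-1.7860]
Step 6: x=[8.9410] v=[-1.9391]
Step 7: x=[8.5414] v=[-1.9978]
Step 8: x=[8.1496] v=[-1.9592]
Step 9: x=[7.7846] v=[-1.8252]
Step 10: x=[7.4641] v=[-1.6023]
Step 11: x=[7.2038] v=[-1.3014]
Step 12: x=[7.0164] v=[-0.9371]
Step 13: x=[6.9110] v=[-0.5272]
Step 14: x=[6.8927] v=[-0.0916]
Step 15: x=[6.9624] v=[0.3484]
First v>=0 after going negative at step 15, time=3.0000

Answer: 3.0000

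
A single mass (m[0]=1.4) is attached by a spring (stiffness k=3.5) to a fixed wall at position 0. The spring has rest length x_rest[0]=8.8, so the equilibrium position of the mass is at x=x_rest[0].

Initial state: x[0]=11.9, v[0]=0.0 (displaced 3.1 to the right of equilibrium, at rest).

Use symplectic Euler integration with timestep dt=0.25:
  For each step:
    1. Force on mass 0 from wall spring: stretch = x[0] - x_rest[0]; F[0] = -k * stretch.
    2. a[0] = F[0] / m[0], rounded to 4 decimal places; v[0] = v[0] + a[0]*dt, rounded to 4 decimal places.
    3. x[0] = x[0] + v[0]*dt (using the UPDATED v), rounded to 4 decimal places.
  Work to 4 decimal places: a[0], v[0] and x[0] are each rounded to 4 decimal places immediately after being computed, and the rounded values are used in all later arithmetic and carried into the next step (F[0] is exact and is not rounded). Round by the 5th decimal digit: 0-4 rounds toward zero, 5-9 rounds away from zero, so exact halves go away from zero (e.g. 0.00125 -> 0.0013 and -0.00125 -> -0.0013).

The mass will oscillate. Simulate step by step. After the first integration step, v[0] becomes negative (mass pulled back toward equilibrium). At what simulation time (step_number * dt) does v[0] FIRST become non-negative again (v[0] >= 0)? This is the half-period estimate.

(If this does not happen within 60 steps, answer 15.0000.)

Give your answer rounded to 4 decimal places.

Answer: 2.0000

Derivation:
Step 0: x=[11.9000] v=[0.0000]
Step 1: x=[11.4156] v=[-1.9375]
Step 2: x=[10.5225] v=[-3.5723]
Step 3: x=[9.3603] v=[-4.6489]
Step 4: x=[8.1105] v=[-4.9991]
Step 5: x=[6.9685] v=[-4.5682]
Step 6: x=[6.1126] v=[-3.4235]
Step 7: x=[5.6766] v=[-1.7439]
Step 8: x=[5.7287] v=[0.2082]
First v>=0 after going negative at step 8, time=2.0000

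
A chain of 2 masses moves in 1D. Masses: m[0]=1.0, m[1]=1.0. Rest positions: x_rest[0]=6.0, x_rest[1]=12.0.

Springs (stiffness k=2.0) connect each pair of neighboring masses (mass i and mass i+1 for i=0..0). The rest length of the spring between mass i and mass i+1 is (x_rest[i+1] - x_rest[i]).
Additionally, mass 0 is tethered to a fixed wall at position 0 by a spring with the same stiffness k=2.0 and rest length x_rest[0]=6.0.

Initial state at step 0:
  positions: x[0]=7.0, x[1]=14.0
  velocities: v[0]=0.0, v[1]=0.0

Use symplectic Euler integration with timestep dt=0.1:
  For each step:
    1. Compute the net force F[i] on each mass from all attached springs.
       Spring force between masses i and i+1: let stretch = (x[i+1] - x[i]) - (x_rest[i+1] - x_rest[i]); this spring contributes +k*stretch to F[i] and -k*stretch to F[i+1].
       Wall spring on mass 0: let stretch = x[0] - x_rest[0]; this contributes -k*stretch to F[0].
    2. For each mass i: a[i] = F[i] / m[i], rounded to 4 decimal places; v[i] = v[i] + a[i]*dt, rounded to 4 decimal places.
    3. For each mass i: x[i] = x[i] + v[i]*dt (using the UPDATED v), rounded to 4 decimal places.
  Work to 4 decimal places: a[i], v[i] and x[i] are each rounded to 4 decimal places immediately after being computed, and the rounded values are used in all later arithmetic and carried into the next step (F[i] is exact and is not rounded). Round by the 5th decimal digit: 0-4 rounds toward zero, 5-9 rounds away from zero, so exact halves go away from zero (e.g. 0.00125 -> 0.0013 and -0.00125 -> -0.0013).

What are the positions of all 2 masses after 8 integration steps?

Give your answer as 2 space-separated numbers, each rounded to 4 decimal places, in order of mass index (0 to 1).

Step 0: x=[7.0000 14.0000] v=[0.0000 0.0000]
Step 1: x=[7.0000 13.9800] v=[0.0000 -0.2000]
Step 2: x=[6.9996 13.9404] v=[-0.0040 -0.3960]
Step 3: x=[6.9980 13.8820] v=[-0.0158 -0.5842]
Step 4: x=[6.9941 13.8059] v=[-0.0386 -0.7610]
Step 5: x=[6.9866 13.7136] v=[-0.0751 -0.9234]
Step 6: x=[6.9739 13.6067] v=[-0.1270 -1.0688]
Step 7: x=[6.9544 13.4872] v=[-0.1952 -1.1954]
Step 8: x=[6.9265 13.3570] v=[-0.2795 -1.3020]

Answer: 6.9265 13.3570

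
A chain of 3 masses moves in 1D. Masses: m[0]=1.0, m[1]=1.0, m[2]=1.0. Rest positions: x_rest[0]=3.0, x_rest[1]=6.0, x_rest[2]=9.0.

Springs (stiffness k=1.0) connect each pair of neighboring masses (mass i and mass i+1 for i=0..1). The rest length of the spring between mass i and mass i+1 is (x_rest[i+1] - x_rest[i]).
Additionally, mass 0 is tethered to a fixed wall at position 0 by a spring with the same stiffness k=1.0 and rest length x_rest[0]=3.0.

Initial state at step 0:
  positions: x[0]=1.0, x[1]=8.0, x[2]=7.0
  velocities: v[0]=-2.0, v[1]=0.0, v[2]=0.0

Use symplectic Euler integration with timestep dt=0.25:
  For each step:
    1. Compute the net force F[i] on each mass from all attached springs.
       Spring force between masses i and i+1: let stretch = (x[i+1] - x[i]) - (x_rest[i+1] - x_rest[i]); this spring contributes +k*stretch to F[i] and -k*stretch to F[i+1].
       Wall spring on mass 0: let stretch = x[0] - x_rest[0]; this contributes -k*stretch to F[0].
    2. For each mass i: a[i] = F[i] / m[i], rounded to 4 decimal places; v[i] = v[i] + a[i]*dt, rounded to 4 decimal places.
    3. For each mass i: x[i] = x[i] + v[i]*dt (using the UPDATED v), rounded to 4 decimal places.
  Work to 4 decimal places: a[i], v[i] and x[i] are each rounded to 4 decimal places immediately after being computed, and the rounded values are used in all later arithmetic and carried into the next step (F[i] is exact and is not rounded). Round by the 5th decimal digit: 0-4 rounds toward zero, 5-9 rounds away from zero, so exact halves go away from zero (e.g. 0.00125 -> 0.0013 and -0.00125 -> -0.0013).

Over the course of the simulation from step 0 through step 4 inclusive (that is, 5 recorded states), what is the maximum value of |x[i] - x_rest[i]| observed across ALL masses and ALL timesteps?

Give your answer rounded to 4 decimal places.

Answer: 2.1250

Derivation:
Step 0: x=[1.0000 8.0000 7.0000] v=[-2.0000 0.0000 0.0000]
Step 1: x=[0.8750 7.5000 7.2500] v=[-0.5000 -2.0000 1.0000]
Step 2: x=[1.1094 6.5703 7.7031] v=[0.9375 -3.7188 1.8125]
Step 3: x=[1.6158 5.3701 8.2729] v=[2.0254 -4.8008 2.2793]
Step 4: x=[2.2558 4.1167 8.8488] v=[2.5600 -5.0137 2.3036]
Max displacement = 2.1250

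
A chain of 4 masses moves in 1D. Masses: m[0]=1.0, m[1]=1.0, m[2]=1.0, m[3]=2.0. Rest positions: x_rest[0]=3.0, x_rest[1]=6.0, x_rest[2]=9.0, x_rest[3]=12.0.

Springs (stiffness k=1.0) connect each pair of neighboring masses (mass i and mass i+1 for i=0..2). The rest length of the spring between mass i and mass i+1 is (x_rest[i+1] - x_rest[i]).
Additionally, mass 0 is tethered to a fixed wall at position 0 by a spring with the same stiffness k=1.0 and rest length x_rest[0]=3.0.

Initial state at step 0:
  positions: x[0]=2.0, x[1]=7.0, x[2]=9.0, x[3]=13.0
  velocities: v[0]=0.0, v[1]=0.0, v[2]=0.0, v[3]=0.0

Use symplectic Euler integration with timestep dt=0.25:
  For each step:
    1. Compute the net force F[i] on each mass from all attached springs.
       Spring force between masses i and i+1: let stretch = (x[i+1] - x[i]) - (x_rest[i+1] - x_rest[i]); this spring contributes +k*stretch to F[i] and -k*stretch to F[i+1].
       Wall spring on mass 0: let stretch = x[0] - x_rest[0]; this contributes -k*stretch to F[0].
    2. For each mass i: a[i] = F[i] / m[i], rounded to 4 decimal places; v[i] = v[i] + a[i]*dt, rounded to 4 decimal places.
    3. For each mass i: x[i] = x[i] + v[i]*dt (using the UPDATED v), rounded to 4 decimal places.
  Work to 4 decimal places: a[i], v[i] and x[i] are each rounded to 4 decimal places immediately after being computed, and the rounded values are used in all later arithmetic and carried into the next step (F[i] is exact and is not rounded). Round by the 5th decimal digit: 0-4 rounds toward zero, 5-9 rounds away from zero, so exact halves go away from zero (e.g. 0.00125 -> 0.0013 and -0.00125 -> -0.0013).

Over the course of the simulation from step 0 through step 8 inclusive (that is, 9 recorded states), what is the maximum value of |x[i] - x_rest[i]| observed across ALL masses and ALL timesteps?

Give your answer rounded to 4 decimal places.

Answer: 1.0839

Derivation:
Step 0: x=[2.0000 7.0000 9.0000 13.0000] v=[0.0000 0.0000 0.0000 0.0000]
Step 1: x=[2.1875 6.8125 9.1250 12.9688] v=[0.7500 -0.7500 0.5000 -0.1250]
Step 2: x=[2.5274 6.4805 9.3457 12.9112] v=[1.3594 -1.3281 0.8828 -0.2305]
Step 3: x=[2.9564 6.0805 9.6102 12.8359] v=[1.7158 -1.6001 1.0579 -0.3012]
Step 4: x=[3.3958 5.7058 9.8557 12.7536] v=[1.7577 -1.4987 0.9819 -0.3294]
Step 5: x=[3.7674 5.4461 10.0229 12.6745] v=[1.4863 -1.0387 0.6689 -0.3166]
Step 6: x=[4.0084 5.3676 10.0698 12.6062] v=[0.9641 -0.3142 0.1876 -0.2731]
Step 7: x=[4.0839 5.4980 9.9813 12.5524] v=[0.3018 0.5216 -0.3539 -0.2152]
Step 8: x=[3.9925 5.8202 9.7733 12.5120] v=[-0.3657 1.2889 -0.8320 -0.1616]
Max displacement = 1.0839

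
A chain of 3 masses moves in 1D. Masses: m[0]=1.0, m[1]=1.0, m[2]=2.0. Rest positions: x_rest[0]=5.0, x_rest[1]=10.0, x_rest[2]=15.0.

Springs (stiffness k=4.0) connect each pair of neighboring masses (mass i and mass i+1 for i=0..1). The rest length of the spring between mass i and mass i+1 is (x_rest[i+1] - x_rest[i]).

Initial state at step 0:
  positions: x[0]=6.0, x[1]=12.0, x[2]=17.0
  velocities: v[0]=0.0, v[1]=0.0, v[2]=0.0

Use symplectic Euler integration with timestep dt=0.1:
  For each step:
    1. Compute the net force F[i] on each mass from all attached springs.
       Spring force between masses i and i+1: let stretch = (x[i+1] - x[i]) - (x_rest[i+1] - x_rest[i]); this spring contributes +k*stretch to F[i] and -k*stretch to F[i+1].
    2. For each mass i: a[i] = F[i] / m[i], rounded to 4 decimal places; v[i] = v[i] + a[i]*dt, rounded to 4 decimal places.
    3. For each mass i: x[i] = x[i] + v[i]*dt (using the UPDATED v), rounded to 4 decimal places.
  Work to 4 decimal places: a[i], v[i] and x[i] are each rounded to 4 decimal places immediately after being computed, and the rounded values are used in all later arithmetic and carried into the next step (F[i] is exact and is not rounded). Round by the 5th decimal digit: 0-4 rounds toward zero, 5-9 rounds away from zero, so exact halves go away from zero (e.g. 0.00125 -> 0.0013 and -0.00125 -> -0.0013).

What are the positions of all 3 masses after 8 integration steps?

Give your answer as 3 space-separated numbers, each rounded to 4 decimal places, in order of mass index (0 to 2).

Answer: 6.8999 11.3450 16.8777

Derivation:
Step 0: x=[6.0000 12.0000 17.0000] v=[0.0000 0.0000 0.0000]
Step 1: x=[6.0400 11.9600 17.0000] v=[0.4000 -0.4000 0.0000]
Step 2: x=[6.1168 11.8848 16.9992] v=[0.7680 -0.7520 -0.0080]
Step 3: x=[6.2243 11.7835 16.9961] v=[1.0752 -1.0134 -0.0309]
Step 4: x=[6.3542 11.6683 16.9888] v=[1.2989 -1.1520 -0.0734]
Step 5: x=[6.4967 11.5534 16.9751] v=[1.4245 -1.1494 -0.1375]
Step 6: x=[6.6414 11.4531 16.9529] v=[1.4472 -1.0034 -0.2218]
Step 7: x=[6.7786 11.3803 16.9207] v=[1.3719 -0.7282 -0.3218]
Step 8: x=[6.8999 11.3450 16.8777] v=[1.2126 -0.3527 -0.4299]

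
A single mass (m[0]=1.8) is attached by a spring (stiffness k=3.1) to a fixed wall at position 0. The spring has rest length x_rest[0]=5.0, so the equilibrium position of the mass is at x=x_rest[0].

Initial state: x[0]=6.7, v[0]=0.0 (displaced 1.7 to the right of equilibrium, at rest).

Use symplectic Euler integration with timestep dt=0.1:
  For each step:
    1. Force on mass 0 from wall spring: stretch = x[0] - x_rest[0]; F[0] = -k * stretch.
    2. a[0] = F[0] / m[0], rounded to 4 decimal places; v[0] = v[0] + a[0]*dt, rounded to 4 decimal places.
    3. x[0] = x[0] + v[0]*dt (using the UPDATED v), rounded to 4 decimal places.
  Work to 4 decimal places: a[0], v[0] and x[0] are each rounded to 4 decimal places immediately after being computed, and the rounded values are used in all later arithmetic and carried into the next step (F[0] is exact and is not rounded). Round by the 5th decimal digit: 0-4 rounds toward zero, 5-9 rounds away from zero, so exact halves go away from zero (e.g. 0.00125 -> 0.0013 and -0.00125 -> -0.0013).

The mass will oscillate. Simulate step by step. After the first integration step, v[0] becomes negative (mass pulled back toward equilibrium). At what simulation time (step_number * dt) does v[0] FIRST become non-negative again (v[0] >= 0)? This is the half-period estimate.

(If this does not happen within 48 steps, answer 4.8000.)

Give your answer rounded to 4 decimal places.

Answer: 2.4000

Derivation:
Step 0: x=[6.7000] v=[0.0000]
Step 1: x=[6.6707] v=[-0.2928]
Step 2: x=[6.6127] v=[-0.5805]
Step 3: x=[6.5269] v=[-0.8582]
Step 4: x=[6.4148] v=[-1.1212]
Step 5: x=[6.2783] v=[-1.3649]
Step 6: x=[6.1198] v=[-1.5851]
Step 7: x=[5.9420] v=[-1.7780]
Step 8: x=[5.7480] v=[-1.9402]
Step 9: x=[5.5411] v=[-2.0690]
Step 10: x=[5.3249] v=[-2.1622]
Step 11: x=[5.1031] v=[-2.2182]
Step 12: x=[4.8795] v=[-2.2360]
Step 13: x=[4.6580] v=[-2.2153]
Step 14: x=[4.4424] v=[-2.1564]
Step 15: x=[4.2364] v=[-2.0604]
Step 16: x=[4.0435] v=[-1.9289]
Step 17: x=[3.8671] v=[-1.7642]
Step 18: x=[3.7102] v=[-1.5691]
Step 19: x=[3.5755] v=[-1.3470]
Step 20: x=[3.4653] v=[-1.1017]
Step 21: x=[3.3816] v=[-0.8374]
Step 22: x=[3.3257] v=[-0.5587]
Step 23: x=[3.2987] v=[-0.2704]
Step 24: x=[3.3010] v=[0.0226]
First v>=0 after going negative at step 24, time=2.4000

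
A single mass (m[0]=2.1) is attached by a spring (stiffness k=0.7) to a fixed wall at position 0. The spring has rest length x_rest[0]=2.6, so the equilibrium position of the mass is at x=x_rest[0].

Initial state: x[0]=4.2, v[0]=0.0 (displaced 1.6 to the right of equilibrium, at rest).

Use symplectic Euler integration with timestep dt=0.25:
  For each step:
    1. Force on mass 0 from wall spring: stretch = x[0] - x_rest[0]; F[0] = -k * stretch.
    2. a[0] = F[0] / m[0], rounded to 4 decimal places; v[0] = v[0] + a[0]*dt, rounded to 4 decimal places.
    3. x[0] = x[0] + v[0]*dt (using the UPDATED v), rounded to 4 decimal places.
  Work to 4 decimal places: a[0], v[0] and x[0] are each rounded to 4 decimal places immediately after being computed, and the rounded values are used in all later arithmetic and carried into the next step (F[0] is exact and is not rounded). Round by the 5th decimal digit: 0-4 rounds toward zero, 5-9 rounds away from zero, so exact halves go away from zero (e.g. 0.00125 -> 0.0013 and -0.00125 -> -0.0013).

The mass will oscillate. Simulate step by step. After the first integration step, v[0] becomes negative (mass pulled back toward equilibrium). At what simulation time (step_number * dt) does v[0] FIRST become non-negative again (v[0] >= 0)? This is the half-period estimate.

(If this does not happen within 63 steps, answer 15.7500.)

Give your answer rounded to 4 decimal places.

Answer: 5.5000

Derivation:
Step 0: x=[4.2000] v=[0.0000]
Step 1: x=[4.1667] v=[-0.1333]
Step 2: x=[4.1007] v=[-0.2639]
Step 3: x=[4.0035] v=[-0.3890]
Step 4: x=[3.8770] v=[-0.5060]
Step 5: x=[3.7239] v=[-0.6124]
Step 6: x=[3.5474] v=[-0.7061]
Step 7: x=[3.3511] v=[-0.7851]
Step 8: x=[3.1392] v=[-0.8477]
Step 9: x=[2.9161] v=[-0.8926]
Step 10: x=[2.6864] v=[-0.9190]
Step 11: x=[2.4549] v=[-0.9262]
Step 12: x=[2.2264] v=[-0.9141]
Step 13: x=[2.0057] v=[-0.8830]
Step 14: x=[1.7973] v=[-0.8335]
Step 15: x=[1.6057] v=[-0.7666]
Step 16: x=[1.4348] v=[-0.6838]
Step 17: x=[1.2881] v=[-0.5867]
Step 18: x=[1.1688] v=[-0.4774]
Step 19: x=[1.0793] v=[-0.3581]
Step 20: x=[1.0215] v=[-0.2314]
Step 21: x=[0.9965] v=[-0.0999]
Step 22: x=[1.0049] v=[0.0337]
First v>=0 after going negative at step 22, time=5.5000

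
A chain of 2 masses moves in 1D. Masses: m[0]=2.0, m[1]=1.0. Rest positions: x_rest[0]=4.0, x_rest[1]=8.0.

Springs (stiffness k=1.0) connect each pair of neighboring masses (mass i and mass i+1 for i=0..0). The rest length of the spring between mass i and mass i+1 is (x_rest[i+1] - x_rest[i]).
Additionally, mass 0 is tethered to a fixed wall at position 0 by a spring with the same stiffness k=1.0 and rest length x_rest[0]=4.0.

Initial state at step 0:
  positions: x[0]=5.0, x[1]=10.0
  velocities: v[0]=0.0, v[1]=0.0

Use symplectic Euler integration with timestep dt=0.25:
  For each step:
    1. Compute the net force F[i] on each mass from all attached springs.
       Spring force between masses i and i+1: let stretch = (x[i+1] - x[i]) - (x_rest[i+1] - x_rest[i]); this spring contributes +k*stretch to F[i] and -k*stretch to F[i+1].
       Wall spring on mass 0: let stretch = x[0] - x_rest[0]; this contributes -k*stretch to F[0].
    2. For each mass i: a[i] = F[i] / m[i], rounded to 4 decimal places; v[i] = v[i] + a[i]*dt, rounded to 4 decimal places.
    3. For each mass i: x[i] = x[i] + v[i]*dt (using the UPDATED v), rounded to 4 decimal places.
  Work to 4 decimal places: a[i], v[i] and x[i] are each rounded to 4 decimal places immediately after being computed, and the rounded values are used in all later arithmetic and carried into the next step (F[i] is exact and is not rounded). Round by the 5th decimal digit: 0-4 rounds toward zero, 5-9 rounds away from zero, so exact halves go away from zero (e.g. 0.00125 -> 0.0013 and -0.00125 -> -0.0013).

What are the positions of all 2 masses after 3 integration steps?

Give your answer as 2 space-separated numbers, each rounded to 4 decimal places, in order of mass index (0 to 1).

Answer: 4.9905 9.6442

Derivation:
Step 0: x=[5.0000 10.0000] v=[0.0000 0.0000]
Step 1: x=[5.0000 9.9375] v=[0.0000 -0.2500]
Step 2: x=[4.9981 9.8164] v=[-0.0078 -0.4844]
Step 3: x=[4.9905 9.6442] v=[-0.0303 -0.6890]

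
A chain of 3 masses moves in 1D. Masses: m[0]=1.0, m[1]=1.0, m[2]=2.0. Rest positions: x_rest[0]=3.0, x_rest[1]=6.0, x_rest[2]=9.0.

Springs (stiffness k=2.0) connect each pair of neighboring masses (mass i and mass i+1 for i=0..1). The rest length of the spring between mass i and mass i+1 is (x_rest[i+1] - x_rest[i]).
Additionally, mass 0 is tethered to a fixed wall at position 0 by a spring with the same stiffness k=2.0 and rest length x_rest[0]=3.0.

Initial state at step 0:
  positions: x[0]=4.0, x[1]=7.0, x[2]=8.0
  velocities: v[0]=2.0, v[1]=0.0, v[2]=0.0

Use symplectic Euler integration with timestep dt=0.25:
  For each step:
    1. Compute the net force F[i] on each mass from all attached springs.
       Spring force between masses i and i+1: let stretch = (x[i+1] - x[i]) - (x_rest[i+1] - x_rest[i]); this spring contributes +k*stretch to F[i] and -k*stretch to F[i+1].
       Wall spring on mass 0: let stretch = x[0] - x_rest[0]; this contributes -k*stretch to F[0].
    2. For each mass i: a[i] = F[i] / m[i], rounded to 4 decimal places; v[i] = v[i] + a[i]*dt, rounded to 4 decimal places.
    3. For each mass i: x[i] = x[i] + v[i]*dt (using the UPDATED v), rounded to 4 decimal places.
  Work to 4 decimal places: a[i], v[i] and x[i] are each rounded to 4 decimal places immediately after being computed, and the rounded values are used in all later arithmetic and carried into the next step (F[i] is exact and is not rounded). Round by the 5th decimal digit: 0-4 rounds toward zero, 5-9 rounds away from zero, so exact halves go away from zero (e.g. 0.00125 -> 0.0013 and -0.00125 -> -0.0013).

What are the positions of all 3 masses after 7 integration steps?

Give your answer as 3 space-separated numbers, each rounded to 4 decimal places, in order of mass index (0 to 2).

Step 0: x=[4.0000 7.0000 8.0000] v=[2.0000 0.0000 0.0000]
Step 1: x=[4.3750 6.7500 8.1250] v=[1.5000 -1.0000 0.5000]
Step 2: x=[4.5000 6.3750 8.3516] v=[0.5000 -1.5000 0.9063]
Step 3: x=[4.2969 6.0127 8.6422] v=[-0.8125 -1.4492 1.1622]
Step 4: x=[3.7711 5.7646 8.9559] v=[-2.1031 -0.9924 1.2548]
Step 5: x=[3.0231 5.6662 9.2577] v=[-2.9919 -0.3935 1.2070]
Step 6: x=[2.2276 5.6864 9.5225] v=[-3.1819 0.0807 1.0591]
Step 7: x=[1.5860 5.7538 9.7350] v=[-2.5663 0.2694 0.8501]

Answer: 1.5860 5.7538 9.7350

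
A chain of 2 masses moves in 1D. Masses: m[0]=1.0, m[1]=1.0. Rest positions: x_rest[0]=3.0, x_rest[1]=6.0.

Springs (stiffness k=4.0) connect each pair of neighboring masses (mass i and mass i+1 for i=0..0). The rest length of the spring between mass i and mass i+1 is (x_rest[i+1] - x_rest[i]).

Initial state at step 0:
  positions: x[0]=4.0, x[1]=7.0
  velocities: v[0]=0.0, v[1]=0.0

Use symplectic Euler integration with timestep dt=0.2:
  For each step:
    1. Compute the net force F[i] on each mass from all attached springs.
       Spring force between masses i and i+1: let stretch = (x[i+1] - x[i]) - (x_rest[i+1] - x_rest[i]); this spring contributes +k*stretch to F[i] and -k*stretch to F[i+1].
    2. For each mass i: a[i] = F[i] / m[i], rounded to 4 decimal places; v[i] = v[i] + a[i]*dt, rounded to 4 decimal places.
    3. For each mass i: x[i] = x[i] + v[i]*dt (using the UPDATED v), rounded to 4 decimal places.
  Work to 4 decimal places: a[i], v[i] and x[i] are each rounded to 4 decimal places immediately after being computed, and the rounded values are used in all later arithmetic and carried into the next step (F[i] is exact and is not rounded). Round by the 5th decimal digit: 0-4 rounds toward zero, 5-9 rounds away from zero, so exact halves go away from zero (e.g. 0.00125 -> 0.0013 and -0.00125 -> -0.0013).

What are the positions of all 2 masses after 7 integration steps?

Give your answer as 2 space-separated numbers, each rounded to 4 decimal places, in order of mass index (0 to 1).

Answer: 4.0000 7.0000

Derivation:
Step 0: x=[4.0000 7.0000] v=[0.0000 0.0000]
Step 1: x=[4.0000 7.0000] v=[0.0000 0.0000]
Step 2: x=[4.0000 7.0000] v=[0.0000 0.0000]
Step 3: x=[4.0000 7.0000] v=[0.0000 0.0000]
Step 4: x=[4.0000 7.0000] v=[0.0000 0.0000]
Step 5: x=[4.0000 7.0000] v=[0.0000 0.0000]
Step 6: x=[4.0000 7.0000] v=[0.0000 0.0000]
Step 7: x=[4.0000 7.0000] v=[0.0000 0.0000]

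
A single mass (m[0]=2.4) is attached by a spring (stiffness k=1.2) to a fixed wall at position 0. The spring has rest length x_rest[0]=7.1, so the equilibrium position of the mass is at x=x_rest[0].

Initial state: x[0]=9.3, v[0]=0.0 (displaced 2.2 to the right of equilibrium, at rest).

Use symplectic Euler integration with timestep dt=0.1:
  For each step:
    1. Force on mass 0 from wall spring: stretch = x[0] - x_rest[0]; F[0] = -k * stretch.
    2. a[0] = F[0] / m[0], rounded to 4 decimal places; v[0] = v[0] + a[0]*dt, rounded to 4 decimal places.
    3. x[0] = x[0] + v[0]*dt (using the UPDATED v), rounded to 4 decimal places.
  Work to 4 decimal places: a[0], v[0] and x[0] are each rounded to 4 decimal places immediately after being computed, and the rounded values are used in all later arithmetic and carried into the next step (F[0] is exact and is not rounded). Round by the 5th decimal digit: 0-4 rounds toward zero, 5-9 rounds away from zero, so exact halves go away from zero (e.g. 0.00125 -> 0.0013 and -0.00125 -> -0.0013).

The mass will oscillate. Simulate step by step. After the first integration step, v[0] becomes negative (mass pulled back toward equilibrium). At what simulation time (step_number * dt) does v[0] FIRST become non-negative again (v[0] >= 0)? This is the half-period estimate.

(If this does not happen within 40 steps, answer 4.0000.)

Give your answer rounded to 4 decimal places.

Step 0: x=[9.3000] v=[0.0000]
Step 1: x=[9.2890] v=[-0.1100]
Step 2: x=[9.2671] v=[-0.2195]
Step 3: x=[9.2343] v=[-0.3279]
Step 4: x=[9.1908] v=[-0.4346]
Step 5: x=[9.1369] v=[-0.5391]
Step 6: x=[9.0728] v=[-0.6410]
Step 7: x=[8.9988] v=[-0.7396]
Step 8: x=[8.9154] v=[-0.8345]
Step 9: x=[8.8229] v=[-0.9253]
Step 10: x=[8.7218] v=[-1.0115]
Step 11: x=[8.6125] v=[-1.0926]
Step 12: x=[8.4957] v=[-1.1682]
Step 13: x=[8.3719] v=[-1.2380]
Step 14: x=[8.2417] v=[-1.3016]
Step 15: x=[8.1058] v=[-1.3587]
Step 16: x=[7.9649] v=[-1.4090]
Step 17: x=[7.8197] v=[-1.4523]
Step 18: x=[7.6709] v=[-1.4883]
Step 19: x=[7.5192] v=[-1.5169]
Step 20: x=[7.3654] v=[-1.5379]
Step 21: x=[7.2103] v=[-1.5512]
Step 22: x=[7.0546] v=[-1.5567]
Step 23: x=[6.8992] v=[-1.5544]
Step 24: x=[6.7448] v=[-1.5444]
Step 25: x=[6.5921] v=[-1.5266]
Step 26: x=[6.4420] v=[-1.5012]
Step 27: x=[6.2952] v=[-1.4683]
Step 28: x=[6.1524] v=[-1.4281]
Step 29: x=[6.0143] v=[-1.3807]
Step 30: x=[5.8817] v=[-1.3264]
Step 31: x=[5.7552] v=[-1.2655]
Step 32: x=[5.6354] v=[-1.1983]
Step 33: x=[5.5229] v=[-1.1251]
Step 34: x=[5.4183] v=[-1.0462]
Step 35: x=[5.3221] v=[-0.9621]
Step 36: x=[5.2348] v=[-0.8732]
Step 37: x=[5.1568] v=[-0.7799]
Step 38: x=[5.0885] v=[-0.6827]
Step 39: x=[5.0303] v=[-0.5821]
Step 40: x=[4.9824] v=[-0.4786]
v[0] did not become non-negative within 40 steps; using fallback time=4.0000

Answer: 4.0000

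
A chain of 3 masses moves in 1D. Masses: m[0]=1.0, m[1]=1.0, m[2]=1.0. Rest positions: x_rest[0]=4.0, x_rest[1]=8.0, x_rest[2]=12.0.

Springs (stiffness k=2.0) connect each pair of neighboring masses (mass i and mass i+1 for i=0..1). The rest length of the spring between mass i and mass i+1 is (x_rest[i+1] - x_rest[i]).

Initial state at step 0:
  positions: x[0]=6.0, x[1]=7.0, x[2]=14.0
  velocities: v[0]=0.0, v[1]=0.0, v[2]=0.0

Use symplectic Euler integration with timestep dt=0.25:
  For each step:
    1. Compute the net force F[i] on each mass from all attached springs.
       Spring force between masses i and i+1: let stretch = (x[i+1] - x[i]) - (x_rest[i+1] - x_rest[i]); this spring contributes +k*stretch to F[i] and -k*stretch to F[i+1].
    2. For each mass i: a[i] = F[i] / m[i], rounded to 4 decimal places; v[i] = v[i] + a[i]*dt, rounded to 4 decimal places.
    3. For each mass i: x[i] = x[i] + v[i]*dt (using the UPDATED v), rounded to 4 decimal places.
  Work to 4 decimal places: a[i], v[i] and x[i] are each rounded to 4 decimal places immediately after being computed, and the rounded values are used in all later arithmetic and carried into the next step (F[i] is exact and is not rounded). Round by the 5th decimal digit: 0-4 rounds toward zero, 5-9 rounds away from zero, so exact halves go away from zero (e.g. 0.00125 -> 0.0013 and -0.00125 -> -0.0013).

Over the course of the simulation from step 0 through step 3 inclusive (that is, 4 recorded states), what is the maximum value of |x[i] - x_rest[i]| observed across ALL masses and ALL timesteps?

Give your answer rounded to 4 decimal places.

Step 0: x=[6.0000 7.0000 14.0000] v=[0.0000 0.0000 0.0000]
Step 1: x=[5.6250 7.7500 13.6250] v=[-1.5000 3.0000 -1.5000]
Step 2: x=[5.0156 8.9688 13.0156] v=[-2.4375 4.8750 -2.4375]
Step 3: x=[4.4004 10.1993 12.4004] v=[-2.4609 4.9218 -2.4609]
Max displacement = 2.1993

Answer: 2.1993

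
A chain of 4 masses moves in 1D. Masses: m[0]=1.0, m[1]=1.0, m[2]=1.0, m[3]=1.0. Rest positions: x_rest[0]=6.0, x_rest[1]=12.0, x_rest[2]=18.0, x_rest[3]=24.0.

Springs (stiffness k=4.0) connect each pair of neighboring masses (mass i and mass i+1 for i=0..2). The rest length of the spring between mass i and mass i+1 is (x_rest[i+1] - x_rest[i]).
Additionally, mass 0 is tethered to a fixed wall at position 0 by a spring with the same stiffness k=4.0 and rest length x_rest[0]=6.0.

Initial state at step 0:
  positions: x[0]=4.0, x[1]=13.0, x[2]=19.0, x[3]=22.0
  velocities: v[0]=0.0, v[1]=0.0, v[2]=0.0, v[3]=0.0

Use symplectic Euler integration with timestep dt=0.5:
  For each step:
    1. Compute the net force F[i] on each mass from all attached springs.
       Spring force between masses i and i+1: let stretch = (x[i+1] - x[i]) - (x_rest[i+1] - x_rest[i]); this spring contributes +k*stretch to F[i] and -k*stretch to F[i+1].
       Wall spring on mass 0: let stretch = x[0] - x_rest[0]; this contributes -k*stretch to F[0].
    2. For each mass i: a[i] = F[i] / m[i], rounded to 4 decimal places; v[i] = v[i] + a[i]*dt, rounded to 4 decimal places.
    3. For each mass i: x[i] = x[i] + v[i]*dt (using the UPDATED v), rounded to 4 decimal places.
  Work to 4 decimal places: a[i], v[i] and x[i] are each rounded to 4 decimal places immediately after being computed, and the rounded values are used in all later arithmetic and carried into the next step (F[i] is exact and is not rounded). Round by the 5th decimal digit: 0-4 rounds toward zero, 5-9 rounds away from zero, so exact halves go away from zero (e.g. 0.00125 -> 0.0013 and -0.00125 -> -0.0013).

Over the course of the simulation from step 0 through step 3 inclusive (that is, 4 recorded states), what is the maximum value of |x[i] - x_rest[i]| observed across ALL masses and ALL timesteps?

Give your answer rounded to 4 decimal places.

Step 0: x=[4.0000 13.0000 19.0000 22.0000] v=[0.0000 0.0000 0.0000 0.0000]
Step 1: x=[9.0000 10.0000 16.0000 25.0000] v=[10.0000 -6.0000 -6.0000 6.0000]
Step 2: x=[6.0000 12.0000 16.0000 25.0000] v=[-6.0000 4.0000 0.0000 0.0000]
Step 3: x=[3.0000 12.0000 21.0000 22.0000] v=[-6.0000 0.0000 10.0000 -6.0000]
Max displacement = 3.0000

Answer: 3.0000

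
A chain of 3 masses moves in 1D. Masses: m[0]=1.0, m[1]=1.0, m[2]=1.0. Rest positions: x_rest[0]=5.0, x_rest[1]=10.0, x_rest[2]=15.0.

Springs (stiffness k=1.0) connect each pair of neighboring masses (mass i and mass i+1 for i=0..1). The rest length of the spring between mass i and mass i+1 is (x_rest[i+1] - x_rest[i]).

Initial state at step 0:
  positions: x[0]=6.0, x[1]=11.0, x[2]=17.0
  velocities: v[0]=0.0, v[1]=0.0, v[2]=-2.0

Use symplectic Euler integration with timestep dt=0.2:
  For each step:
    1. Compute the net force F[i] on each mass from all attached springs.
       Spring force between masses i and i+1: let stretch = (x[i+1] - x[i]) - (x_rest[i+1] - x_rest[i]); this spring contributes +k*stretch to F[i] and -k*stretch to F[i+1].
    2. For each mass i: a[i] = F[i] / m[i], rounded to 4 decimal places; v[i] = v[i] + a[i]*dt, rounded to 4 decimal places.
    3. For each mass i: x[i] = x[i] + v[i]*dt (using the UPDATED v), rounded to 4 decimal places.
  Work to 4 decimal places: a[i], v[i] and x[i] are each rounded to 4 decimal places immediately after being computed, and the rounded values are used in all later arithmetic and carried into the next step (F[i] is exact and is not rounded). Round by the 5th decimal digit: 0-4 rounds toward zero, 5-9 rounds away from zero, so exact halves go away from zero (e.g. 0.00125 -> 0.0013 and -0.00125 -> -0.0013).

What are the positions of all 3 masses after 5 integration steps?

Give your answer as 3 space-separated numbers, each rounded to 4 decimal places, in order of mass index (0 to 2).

Answer: 6.0365 11.1661 14.7974

Derivation:
Step 0: x=[6.0000 11.0000 17.0000] v=[0.0000 0.0000 -2.0000]
Step 1: x=[6.0000 11.0400 16.5600] v=[0.0000 0.2000 -2.2000]
Step 2: x=[6.0016 11.0992 16.0992] v=[0.0080 0.2960 -2.3040]
Step 3: x=[6.0071 11.1545 15.6384] v=[0.0275 0.2765 -2.3040]
Step 4: x=[6.0185 11.1833 15.1982] v=[0.0570 0.1438 -2.2008]
Step 5: x=[6.0365 11.1661 14.7974] v=[0.0900 -0.0862 -2.0038]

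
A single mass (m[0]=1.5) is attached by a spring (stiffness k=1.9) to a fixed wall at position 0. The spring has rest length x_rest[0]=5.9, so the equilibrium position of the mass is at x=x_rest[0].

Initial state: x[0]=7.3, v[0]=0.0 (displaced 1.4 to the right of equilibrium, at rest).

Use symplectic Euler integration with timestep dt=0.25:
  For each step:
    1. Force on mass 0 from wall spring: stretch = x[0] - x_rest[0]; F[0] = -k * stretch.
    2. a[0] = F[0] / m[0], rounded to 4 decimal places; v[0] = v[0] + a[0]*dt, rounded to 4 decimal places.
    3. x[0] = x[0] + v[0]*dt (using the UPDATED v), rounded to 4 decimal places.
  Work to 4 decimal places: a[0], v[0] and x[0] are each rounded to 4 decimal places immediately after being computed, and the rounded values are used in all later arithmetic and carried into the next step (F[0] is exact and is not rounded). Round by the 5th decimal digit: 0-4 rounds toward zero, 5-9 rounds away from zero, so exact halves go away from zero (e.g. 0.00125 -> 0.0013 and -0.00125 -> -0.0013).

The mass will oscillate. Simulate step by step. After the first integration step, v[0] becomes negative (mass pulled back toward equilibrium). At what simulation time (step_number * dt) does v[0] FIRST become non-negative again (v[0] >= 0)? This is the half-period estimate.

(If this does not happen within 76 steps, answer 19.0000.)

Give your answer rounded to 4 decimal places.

Step 0: x=[7.3000] v=[0.0000]
Step 1: x=[7.1892] v=[-0.4433]
Step 2: x=[6.9763] v=[-0.8516]
Step 3: x=[6.6782] v=[-1.1924]
Step 4: x=[6.3185] v=[-1.4388]
Step 5: x=[5.9257] v=[-1.5713]
Step 6: x=[5.5308] v=[-1.5795]
Step 7: x=[5.1652] v=[-1.4626]
Step 8: x=[4.8577] v=[-1.2299]
Step 9: x=[4.6327] v=[-0.8999]
Step 10: x=[4.5081] v=[-0.4986]
Step 11: x=[4.4937] v=[-0.0578]
Step 12: x=[4.5906] v=[0.3875]
First v>=0 after going negative at step 12, time=3.0000

Answer: 3.0000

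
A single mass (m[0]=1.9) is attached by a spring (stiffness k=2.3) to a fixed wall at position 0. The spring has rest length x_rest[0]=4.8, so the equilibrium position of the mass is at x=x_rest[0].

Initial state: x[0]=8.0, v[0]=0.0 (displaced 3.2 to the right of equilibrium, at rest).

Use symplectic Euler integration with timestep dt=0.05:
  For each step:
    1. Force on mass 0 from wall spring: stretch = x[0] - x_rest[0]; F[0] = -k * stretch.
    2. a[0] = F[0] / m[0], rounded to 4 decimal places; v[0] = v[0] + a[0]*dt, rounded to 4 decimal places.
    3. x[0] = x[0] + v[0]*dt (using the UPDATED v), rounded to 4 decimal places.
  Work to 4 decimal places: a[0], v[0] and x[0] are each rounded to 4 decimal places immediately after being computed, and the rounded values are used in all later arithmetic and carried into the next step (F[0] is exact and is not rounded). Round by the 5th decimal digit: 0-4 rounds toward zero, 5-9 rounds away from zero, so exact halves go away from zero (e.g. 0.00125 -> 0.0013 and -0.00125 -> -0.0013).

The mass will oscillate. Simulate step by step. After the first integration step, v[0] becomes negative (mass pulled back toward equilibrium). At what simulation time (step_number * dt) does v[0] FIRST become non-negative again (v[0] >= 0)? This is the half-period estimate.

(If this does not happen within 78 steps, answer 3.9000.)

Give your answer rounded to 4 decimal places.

Answer: 2.9000

Derivation:
Step 0: x=[8.0000] v=[0.0000]
Step 1: x=[7.9903] v=[-0.1937]
Step 2: x=[7.9710] v=[-0.3868]
Step 3: x=[7.9421] v=[-0.5787]
Step 4: x=[7.9037] v=[-0.7689]
Step 5: x=[7.8559] v=[-0.9568]
Step 6: x=[7.7988] v=[-1.1418]
Step 7: x=[7.7326] v=[-1.3233]
Step 8: x=[7.6576] v=[-1.5008]
Step 9: x=[7.5739] v=[-1.6738]
Step 10: x=[7.4818] v=[-1.8417]
Step 11: x=[7.3816] v=[-2.0040]
Step 12: x=[7.2736] v=[-2.1603]
Step 13: x=[7.1581] v=[-2.3100]
Step 14: x=[7.0355] v=[-2.4527]
Step 15: x=[6.9061] v=[-2.5880]
Step 16: x=[6.7703] v=[-2.7155]
Step 17: x=[6.6286] v=[-2.8348]
Step 18: x=[6.4813] v=[-2.9455]
Step 19: x=[6.3289] v=[-3.0473]
Step 20: x=[6.1719] v=[-3.1398]
Step 21: x=[6.0108] v=[-3.2228]
Step 22: x=[5.8460] v=[-3.2961]
Step 23: x=[5.6780] v=[-3.3594]
Step 24: x=[5.5074] v=[-3.4125]
Step 25: x=[5.3346] v=[-3.4553]
Step 26: x=[5.1602] v=[-3.4877]
Step 27: x=[4.9847] v=[-3.5095]
Step 28: x=[4.8087] v=[-3.5207]
Step 29: x=[4.6326] v=[-3.5212]
Step 30: x=[4.4570] v=[-3.5111]
Step 31: x=[4.2825] v=[-3.4903]
Step 32: x=[4.1096] v=[-3.4590]
Step 33: x=[3.9387] v=[-3.4172]
Step 34: x=[3.7704] v=[-3.3651]
Step 35: x=[3.6053] v=[-3.3028]
Step 36: x=[3.4438] v=[-3.2305]
Step 37: x=[3.2864] v=[-3.1484]
Step 38: x=[3.1336] v=[-3.0568]
Step 39: x=[2.9858] v=[-2.9559]
Step 40: x=[2.8435] v=[-2.8461]
Step 41: x=[2.7071] v=[-2.7277]
Step 42: x=[2.5771] v=[-2.6010]
Step 43: x=[2.4538] v=[-2.4665]
Step 44: x=[2.3376] v=[-2.3245]
Step 45: x=[2.2288] v=[-2.1755]
Step 46: x=[2.1278] v=[-2.0199]
Step 47: x=[2.0349] v=[-1.8582]
Step 48: x=[1.9504] v=[-1.6908]
Step 49: x=[1.8745] v=[-1.5183]
Step 50: x=[1.8074] v=[-1.3412]
Step 51: x=[1.7494] v=[-1.1601]
Step 52: x=[1.7006] v=[-0.9755]
Step 53: x=[1.6612] v=[-0.7879]
Step 54: x=[1.6313] v=[-0.5979]
Step 55: x=[1.6110] v=[-0.4061]
Step 56: x=[1.6003] v=[-0.2131]
Step 57: x=[1.5993] v=[-0.0194]
Step 58: x=[1.6080] v=[0.1743]
First v>=0 after going negative at step 58, time=2.9000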